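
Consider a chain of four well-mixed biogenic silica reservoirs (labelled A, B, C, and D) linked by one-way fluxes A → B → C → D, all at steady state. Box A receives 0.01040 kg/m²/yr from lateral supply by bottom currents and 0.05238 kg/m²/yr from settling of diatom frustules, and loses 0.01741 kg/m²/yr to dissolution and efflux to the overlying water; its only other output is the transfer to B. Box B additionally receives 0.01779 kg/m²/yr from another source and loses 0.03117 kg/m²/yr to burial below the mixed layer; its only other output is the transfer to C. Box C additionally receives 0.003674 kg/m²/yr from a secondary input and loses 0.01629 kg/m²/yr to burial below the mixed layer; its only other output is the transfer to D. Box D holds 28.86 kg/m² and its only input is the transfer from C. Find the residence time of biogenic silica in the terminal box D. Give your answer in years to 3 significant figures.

1490 yr

Box A: F(A→B) = (0.01040 + 0.05238) − 0.01741 = 0.045370 kg/m²/yr.
Box B: F(B→C) = (0.045370 + 0.01779) − 0.03117 = 0.031990 kg/m²/yr.
Box C: F(C→D) = (0.031990 + 0.003674) − 0.01629 = 0.019374 kg/m²/yr.
Box D throughput = its input = 0.019374 kg/m²/yr; τ = 28.86 / 0.019374 = 1490 yr.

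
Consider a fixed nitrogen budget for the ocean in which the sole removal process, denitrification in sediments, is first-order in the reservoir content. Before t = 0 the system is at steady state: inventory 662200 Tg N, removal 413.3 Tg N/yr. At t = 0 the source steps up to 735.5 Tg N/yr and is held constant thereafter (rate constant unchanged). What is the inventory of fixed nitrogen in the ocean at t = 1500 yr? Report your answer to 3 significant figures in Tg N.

976000 Tg N

τ = M₀/F₀ = 662200/413.3 = 1602 yr; rate constant k = 1/τ.
New steady state M_∞ = F₁/k = F₁·τ = 735.5 × 1602 = 1.1784×10^6 Tg N.
M(t) = M_∞ + (M₀ − M_∞)·e^(−t/τ); t/τ = 1500/1602 = 0.9362, so e^(−t/τ) = 0.3921.
M(t) = 1.1784×10^6 − 516200 × 0.3921 = 976010 Tg N.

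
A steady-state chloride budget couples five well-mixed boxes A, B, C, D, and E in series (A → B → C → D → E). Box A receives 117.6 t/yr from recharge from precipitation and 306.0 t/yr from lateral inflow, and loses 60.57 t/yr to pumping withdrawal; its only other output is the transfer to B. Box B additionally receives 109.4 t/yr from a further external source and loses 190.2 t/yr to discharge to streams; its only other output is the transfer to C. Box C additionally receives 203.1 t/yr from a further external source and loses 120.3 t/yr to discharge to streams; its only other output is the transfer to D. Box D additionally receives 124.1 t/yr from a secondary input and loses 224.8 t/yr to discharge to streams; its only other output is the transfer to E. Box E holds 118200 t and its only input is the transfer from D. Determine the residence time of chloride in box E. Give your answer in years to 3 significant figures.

447 yr

Box A: F(A→B) = (117.6 + 306.0) − 60.57 = 363.03 t/yr.
Box B: F(B→C) = (363.03 + 109.4) − 190.2 = 282.23 t/yr.
Box C: F(C→D) = (282.23 + 203.1) − 120.3 = 365.03 t/yr.
Box D: F(D→E) = (365.03 + 124.1) − 224.8 = 264.33 t/yr.
Box E throughput = its input = 264.33 t/yr; τ = 118200 / 264.33 = 447.2 yr.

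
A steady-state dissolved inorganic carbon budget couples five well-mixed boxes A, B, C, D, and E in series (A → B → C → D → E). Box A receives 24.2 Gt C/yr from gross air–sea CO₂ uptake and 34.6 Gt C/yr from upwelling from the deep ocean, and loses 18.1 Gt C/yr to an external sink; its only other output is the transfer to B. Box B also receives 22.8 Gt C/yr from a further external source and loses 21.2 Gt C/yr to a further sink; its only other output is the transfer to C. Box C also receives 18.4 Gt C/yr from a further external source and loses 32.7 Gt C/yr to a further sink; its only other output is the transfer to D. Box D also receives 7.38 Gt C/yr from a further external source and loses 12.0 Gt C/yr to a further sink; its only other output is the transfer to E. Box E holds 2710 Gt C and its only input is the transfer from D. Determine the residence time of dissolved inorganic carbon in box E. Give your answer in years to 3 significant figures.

Box A: F(A→B) = (24.2 + 34.6) − 18.1 = 40.700 Gt C/yr.
Box B: F(B→C) = (40.700 + 22.8) − 21.2 = 42.300 Gt C/yr.
Box C: F(C→D) = (42.300 + 18.4) − 32.7 = 28.000 Gt C/yr.
Box D: F(D→E) = (28.000 + 7.38) − 12.0 = 23.380 Gt C/yr.
Box E throughput = its input = 23.380 Gt C/yr; τ = 2710 / 23.380 = 115.9 yr.

116 yr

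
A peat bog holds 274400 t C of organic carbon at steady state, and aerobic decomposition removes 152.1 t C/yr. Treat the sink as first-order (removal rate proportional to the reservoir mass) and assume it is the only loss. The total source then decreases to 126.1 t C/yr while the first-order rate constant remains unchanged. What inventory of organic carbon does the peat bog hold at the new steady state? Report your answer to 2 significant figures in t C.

Rate constant k = F/M = 152.1 / 274400 = 0.0005543 yr⁻¹.
At the new steady state, source = k·M_new ⇒ M_new = 126.1 / 0.0005543 = 227500 t C.
(Equivalently M_new = M × F_new/F_old = 274400 × 126.1/152.1.)

230000 t C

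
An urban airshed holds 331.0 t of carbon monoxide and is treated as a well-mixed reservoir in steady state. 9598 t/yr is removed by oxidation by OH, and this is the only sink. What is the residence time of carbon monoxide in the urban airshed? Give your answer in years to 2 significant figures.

τ = M / F = 331.0 / 9598 = 0.03449 yr.

0.034 yr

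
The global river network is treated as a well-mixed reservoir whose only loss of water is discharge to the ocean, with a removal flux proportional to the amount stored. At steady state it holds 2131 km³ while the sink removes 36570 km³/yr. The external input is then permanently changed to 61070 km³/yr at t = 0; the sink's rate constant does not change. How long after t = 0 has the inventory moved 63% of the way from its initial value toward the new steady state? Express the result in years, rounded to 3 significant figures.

τ = M₀/F₀ = 2131/36570 = 0.05827 yr.
The remaining gap fraction is e^(−t/τ); 63% covered ⇒ e^(−t/τ) = 0.370.
t = −τ ln(0.370) = 0.05827 × 0.9943 = 0.05794 yr.

0.0579 yr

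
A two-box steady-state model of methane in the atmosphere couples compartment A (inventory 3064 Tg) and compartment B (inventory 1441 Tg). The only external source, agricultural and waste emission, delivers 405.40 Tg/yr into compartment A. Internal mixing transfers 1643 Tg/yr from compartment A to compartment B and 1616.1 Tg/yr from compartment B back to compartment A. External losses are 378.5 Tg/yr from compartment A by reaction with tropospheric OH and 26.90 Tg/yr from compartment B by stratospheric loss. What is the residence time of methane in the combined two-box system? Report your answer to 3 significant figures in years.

11.1 yr

Treat the two boxes together as one reservoir: the mixing fluxes between them are internal recycling, so τ = ΣM / Σ(external losses).
M_total = 3064 + 1441 = 4505.0 Tg.
ΣF_external_out = 378.5 + 26.90 = 405.40 Tg/yr.
τ = M_total / ΣF_ext = 4505.0 / 405.40 = 11.11 yr.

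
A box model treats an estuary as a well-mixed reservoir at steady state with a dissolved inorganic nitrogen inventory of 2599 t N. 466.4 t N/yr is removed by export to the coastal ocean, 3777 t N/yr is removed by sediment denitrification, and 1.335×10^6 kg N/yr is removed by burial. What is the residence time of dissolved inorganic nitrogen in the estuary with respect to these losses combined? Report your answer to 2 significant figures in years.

0.47 yr

Convert the burial flux: 1.335×10^6 kg N/yr = 1335 t N/yr.
Total removal = 466.4 + 3777 + 1335 = 5578.4 t N/yr.
τ = M / ΣF_out = 2599 / 5578.4 = 0.4659 yr.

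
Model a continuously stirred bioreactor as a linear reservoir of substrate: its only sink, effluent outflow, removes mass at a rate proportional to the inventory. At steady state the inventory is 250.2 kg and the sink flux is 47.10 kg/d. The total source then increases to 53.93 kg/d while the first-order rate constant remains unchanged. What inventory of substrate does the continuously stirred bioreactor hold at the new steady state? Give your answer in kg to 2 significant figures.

Rate constant k = F/M = 47.10 / 250.2 = 0.1882 d⁻¹.
At the new steady state, source = k·M_new ⇒ M_new = 53.93 / 0.1882 = 286.5 kg.
(Equivalently M_new = M × F_new/F_old = 250.2 × 53.93/47.10.)

290 kg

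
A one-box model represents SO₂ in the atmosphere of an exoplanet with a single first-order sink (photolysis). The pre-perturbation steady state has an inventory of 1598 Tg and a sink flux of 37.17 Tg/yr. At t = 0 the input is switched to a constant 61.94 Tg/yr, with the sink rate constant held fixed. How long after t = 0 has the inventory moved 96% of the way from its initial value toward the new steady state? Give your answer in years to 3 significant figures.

138 yr

τ = M₀/F₀ = 1598/37.17 = 42.99 yr.
The remaining gap fraction is e^(−t/τ); 96% covered ⇒ e^(−t/τ) = 0.0400.
t = −τ ln(0.0400) = 42.99 × 3.219 = 138.4 yr.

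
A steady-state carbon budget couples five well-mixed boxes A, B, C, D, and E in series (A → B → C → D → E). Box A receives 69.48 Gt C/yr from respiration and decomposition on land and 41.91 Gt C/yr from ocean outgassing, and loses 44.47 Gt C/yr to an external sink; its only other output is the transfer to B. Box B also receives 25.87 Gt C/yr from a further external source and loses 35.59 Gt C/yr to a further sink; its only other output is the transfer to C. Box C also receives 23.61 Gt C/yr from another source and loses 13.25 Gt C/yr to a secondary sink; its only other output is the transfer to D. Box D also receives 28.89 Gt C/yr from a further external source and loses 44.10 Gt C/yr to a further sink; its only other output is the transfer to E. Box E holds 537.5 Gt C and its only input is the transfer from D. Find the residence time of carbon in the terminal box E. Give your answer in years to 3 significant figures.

Box A: F(A→B) = (69.48 + 41.91) − 44.47 = 66.920 Gt C/yr.
Box B: F(B→C) = (66.920 + 25.87) − 35.59 = 57.200 Gt C/yr.
Box C: F(C→D) = (57.200 + 23.61) − 13.25 = 67.560 Gt C/yr.
Box D: F(D→E) = (67.560 + 28.89) − 44.10 = 52.350 Gt C/yr.
Box E throughput = its input = 52.350 Gt C/yr; τ = 537.5 / 52.350 = 10.27 yr.

10.3 yr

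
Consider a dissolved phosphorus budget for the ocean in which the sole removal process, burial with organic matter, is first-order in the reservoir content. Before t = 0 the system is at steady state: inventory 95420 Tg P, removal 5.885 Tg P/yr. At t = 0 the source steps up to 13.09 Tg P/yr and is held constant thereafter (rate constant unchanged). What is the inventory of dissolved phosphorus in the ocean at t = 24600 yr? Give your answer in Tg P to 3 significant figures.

Residence time τ = M₀/F₀ = 16210 yr. The eventual steady state is M_∞ = M₀·(F₁/F₀) = 95420 × 13.09/5.885 = 212240 Tg P.
The anomaly ΔM(t) = M(t) − M_∞ decays as ΔM₀·e^(−t/τ) with ΔM₀ = 95420 − 212240 = −116800 Tg P.
At t = 24600 yr, e^(−t/τ) = e^(−1.517) = 0.2193, so ΔM = −25620 Tg P and M = 212240 − 25620 = 186620 Tg P.

187000 Tg P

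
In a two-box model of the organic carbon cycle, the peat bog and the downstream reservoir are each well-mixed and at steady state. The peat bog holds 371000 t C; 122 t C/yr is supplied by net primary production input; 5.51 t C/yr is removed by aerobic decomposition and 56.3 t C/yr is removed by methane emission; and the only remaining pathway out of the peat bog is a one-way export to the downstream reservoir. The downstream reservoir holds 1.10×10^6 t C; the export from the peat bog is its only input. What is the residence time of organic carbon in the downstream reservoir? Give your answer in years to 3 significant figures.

Balance the peat bog: ΣF_in = 122.00 t C/yr.
Export to the downstream reservoir = ΣF_in − (5.51 + 56.3) = 60.190 t C/yr.
At steady state the output of the downstream reservoir equals its input, 60.190 t C/yr.
τ = M / F = 1.10×10^6 / 60.190 = 18280 yr.

18300 yr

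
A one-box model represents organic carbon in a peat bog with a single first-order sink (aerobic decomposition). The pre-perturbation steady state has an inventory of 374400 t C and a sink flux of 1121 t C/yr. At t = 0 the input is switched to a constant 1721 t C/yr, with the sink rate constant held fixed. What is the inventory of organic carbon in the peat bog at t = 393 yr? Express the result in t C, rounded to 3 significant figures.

513000 t C

Residence time τ = M₀/F₀ = 334.0 yr. The eventual steady state is M_∞ = M₀·(F₁/F₀) = 374400 × 1721/1121 = 574790 t C.
The anomaly ΔM(t) = M(t) − M_∞ decays as ΔM₀·e^(−t/τ) with ΔM₀ = 374400 − 574790 = −200400 t C.
At t = 393 yr, e^(−t/τ) = e^(−1.177) = 0.3083, so ΔM = −61780 t C and M = 574790 − 61780 = 513010 t C.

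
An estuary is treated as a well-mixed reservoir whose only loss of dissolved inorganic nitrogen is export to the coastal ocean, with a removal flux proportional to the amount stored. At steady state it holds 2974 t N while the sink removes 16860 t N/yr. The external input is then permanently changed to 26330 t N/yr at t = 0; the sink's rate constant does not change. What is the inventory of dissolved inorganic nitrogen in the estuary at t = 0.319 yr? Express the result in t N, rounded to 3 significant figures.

Residence time τ = M₀/F₀ = 0.1764 yr. The eventual steady state is M_∞ = M₀·(F₁/F₀) = 2974 × 26330/16860 = 4644.4 t N.
The anomaly ΔM(t) = M(t) − M_∞ decays as ΔM₀·e^(−t/τ) with ΔM₀ = 2974 − 4644.4 = −1670 t N.
At t = 0.319 yr, e^(−t/τ) = e^(−1.808) = 0.1639, so ΔM = −273.8 t N and M = 4644.4 − 273.8 = 4370.7 t N.

4370 t N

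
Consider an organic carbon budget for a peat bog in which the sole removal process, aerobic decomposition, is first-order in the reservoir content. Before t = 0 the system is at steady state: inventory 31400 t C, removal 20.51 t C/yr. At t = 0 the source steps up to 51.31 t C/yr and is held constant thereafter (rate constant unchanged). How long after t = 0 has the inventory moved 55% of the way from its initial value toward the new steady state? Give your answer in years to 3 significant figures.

τ = M₀/F₀ = 31400/20.51 = 1531 yr.
The remaining gap fraction is e^(−t/τ); 55% covered ⇒ e^(−t/τ) = 0.450.
t = −τ ln(0.450) = 1531 × 0.7985 = 1222 yr.

1220 yr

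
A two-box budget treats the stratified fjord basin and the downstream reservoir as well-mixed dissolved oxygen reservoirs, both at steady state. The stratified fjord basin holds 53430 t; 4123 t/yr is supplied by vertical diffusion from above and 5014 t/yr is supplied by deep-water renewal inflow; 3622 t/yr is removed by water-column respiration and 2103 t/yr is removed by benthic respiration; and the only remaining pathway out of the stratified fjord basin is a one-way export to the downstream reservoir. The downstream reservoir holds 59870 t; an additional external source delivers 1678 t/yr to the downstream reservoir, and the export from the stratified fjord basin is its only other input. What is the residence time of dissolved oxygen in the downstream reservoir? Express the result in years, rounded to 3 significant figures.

11.8 yr

Balance the stratified fjord basin: ΣF_in = 4123 + 5014 = 9137.0 t/yr.
Export to the downstream reservoir = ΣF_in − (3622 + 2103) = 3412.0 t/yr.
Total input to the downstream reservoir = 3412.0 + 1678 = 5090.0 t/yr; at steady state this equals its total output.
τ = M / F = 59870 / 5090.0 = 11.76 yr.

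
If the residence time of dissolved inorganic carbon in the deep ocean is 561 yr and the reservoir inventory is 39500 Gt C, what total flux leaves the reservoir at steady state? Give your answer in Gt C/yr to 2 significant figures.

70 Gt C/yr

F = M / τ = 39500 / 561 = 70.41 Gt C/yr.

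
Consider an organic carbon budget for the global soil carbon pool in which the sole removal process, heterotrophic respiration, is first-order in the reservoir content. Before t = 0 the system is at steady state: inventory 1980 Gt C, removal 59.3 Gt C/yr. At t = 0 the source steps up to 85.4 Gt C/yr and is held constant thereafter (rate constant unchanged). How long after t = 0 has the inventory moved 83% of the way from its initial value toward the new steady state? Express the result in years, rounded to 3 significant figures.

59.2 yr

τ = M₀/F₀ = 1980/59.3 = 33.39 yr.
The remaining gap fraction is e^(−t/τ); 83% covered ⇒ e^(−t/τ) = 0.170.
t = −τ ln(0.170) = 33.39 × 1.772 = 59.16 yr.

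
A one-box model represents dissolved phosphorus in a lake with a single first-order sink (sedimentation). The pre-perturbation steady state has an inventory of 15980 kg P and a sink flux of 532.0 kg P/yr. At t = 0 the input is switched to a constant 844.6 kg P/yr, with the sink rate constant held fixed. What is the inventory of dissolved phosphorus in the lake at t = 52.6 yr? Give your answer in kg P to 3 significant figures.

Residence time τ = M₀/F₀ = 30.04 yr. The eventual steady state is M_∞ = M₀·(F₁/F₀) = 15980 × 844.6/532.0 = 25370 kg P.
The anomaly ΔM(t) = M(t) − M_∞ decays as ΔM₀·e^(−t/τ) with ΔM₀ = 15980 − 25370 = −9390 kg P.
At t = 52.6 yr, e^(−t/τ) = e^(−1.751) = 0.1736, so ΔM = −1630 kg P and M = 25370 − 1630 = 23740 kg P.

23700 kg P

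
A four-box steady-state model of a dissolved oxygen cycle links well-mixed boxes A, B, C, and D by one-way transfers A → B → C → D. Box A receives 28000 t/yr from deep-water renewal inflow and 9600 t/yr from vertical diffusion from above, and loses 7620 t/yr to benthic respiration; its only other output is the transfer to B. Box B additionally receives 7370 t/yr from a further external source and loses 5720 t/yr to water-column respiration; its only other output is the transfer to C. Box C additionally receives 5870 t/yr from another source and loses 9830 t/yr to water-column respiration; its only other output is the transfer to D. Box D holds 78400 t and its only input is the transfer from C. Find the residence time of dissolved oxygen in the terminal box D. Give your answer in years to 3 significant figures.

2.83 yr

Box A: F(A→B) = (28000 + 9600) − 7620 = 29980 t/yr.
Box B: F(B→C) = (29980 + 7370) − 5720 = 31630 t/yr.
Box C: F(C→D) = (31630 + 5870) − 9830 = 27670 t/yr.
Box D throughput = its input = 27670 t/yr; τ = 78400 / 27670 = 2.833 yr.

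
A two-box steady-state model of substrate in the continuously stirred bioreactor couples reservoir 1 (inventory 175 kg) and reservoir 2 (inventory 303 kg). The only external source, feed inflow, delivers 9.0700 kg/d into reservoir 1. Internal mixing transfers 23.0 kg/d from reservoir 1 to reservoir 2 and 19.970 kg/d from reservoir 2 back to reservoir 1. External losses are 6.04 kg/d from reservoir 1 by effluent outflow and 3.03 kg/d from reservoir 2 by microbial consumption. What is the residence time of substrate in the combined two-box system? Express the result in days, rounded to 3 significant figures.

Treat the two boxes together as one reservoir: the mixing fluxes between them are internal recycling, so τ = ΣM / Σ(external losses).
M_total = 175 + 303 = 478.00 kg.
ΣF_external_out = 6.04 + 3.03 = 9.0700 kg/d.
τ = M_total / ΣF_ext = 478.00 / 9.0700 = 52.70 d.

52.7 d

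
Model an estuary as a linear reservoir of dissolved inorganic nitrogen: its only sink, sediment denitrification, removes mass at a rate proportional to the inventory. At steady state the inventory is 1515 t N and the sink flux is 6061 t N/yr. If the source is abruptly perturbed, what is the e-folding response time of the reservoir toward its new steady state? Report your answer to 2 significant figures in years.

For a linear reservoir the response time equals the residence time τ = M/F.
τ = 1515 / 6061 = 0.2500 yr.

0.25 yr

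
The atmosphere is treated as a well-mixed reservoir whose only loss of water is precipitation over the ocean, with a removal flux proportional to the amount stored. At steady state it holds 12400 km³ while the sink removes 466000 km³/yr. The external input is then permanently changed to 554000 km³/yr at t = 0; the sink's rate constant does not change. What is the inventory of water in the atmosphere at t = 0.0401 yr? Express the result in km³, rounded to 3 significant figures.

14200 km³

The sink rate constant is k = F₀/M₀ = 466000/12400 = 37.58 yr⁻¹.
Solving dM/dt = F₁ − kM with M(0) = M₀ gives M(t) = F₁/k + (M₀ − F₁/k)·e^(−kt).
F₁/k = 554000/37.58 = 14742 km³; kt = 37.58 × 0.0401 = 1.507, e^(−kt) = 0.2216.
M(0.0401) = 14742 + (12400 − 14742) × 0.2216 = 14742 − 518.9 = 14223 km³.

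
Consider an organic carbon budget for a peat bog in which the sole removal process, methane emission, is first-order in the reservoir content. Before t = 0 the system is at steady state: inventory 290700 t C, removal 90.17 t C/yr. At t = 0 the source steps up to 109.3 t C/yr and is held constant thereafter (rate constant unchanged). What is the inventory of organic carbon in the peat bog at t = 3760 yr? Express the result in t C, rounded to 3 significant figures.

The sink rate constant is k = F₀/M₀ = 90.17/290700 = 0.0003102 yr⁻¹.
Solving dM/dt = F₁ − kM with M(0) = M₀ gives M(t) = F₁/k + (M₀ − F₁/k)·e^(−kt).
F₁/k = 109.3/0.0003102 = 352370 t C; kt = 0.0003102 × 3760 = 1.166, e^(−kt) = 0.3115.
M(3760) = 352370 + (290700 − 352370) × 0.3115 = 352370 − 19210 = 333160 t C.

333000 t C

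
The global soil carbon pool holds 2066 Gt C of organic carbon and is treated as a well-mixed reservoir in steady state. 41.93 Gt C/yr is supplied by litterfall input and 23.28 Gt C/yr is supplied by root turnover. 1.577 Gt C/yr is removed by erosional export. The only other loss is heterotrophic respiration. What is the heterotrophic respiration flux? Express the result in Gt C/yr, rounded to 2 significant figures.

64 Gt C/yr

At steady state ΣF_in = ΣF_out.
ΣF_in = 41.93 + 23.28 = 65.210 Gt C/yr.
Heterotrophic respiration flux = ΣF_in − (1.577) = 65.210 − 1.577 = 63.63 Gt C/yr.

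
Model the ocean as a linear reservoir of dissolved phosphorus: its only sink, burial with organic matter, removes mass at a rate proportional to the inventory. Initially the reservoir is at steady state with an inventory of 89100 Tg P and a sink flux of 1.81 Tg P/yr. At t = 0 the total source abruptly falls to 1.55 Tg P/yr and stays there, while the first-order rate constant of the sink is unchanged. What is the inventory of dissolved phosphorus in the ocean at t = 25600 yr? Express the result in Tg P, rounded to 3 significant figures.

83900 Tg P

Residence time τ = M₀/F₀ = 49230 yr. The eventual steady state is M_∞ = M₀·(F₁/F₀) = 89100 × 1.55/1.81 = 76301 Tg P.
The anomaly ΔM(t) = M(t) − M_∞ decays as ΔM₀·e^(−t/τ) with ΔM₀ = 89100 − 76301 = 12800 Tg P.
At t = 25600 yr, e^(−t/τ) = e^(−0.5200) = 0.5945, so ΔM = 7609 Tg P and M = 76301 + 7609 = 83910 Tg P.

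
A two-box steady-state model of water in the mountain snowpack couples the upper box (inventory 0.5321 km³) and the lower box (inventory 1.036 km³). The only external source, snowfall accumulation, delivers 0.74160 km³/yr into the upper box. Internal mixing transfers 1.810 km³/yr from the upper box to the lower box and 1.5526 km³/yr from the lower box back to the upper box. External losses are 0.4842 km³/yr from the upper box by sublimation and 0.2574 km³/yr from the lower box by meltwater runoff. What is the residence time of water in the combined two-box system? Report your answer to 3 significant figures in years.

2.11 yr

For the system as a whole, the A↔B exchange is internal and contributes nothing to the throughput; only the external sinks remove mass.
M_total = 0.5321 + 1.036 = 1.5681 km³.
ΣF_external_out = 0.4842 + 0.2574 = 0.74160 km³/yr.
τ = M_total / ΣF_ext = 1.5681 / 0.74160 = 2.114 yr.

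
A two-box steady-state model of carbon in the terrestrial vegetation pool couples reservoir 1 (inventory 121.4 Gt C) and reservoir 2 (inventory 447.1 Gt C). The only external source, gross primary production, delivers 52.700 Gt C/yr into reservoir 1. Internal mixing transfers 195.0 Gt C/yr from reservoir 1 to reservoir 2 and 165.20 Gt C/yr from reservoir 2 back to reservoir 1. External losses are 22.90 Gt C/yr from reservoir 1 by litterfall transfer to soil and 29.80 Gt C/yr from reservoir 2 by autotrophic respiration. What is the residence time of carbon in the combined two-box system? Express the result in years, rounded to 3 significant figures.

For the system as a whole, the A↔B exchange is internal and contributes nothing to the throughput; only the external sinks remove mass.
M_total = 121.4 + 447.1 = 568.50 Gt C.
ΣF_external_out = 22.90 + 29.80 = 52.700 Gt C/yr.
τ = M_total / ΣF_ext = 568.50 / 52.700 = 10.79 yr.

10.8 yr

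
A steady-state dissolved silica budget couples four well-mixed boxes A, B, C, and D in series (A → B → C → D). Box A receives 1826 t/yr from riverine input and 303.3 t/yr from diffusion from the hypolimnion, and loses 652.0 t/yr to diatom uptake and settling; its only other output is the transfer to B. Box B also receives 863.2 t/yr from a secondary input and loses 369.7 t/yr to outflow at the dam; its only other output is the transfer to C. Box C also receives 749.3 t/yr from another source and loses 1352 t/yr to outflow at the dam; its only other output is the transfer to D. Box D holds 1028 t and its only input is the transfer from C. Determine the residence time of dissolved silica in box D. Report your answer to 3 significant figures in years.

Box A: F(A→B) = (1826 + 303.3) − 652.0 = 1477.3 t/yr.
Box B: F(B→C) = (1477.3 + 863.2) − 369.7 = 1970.8 t/yr.
Box C: F(C→D) = (1970.8 + 749.3) − 1352 = 1368.1 t/yr.
Box D throughput = its input = 1368.1 t/yr; τ = 1028 / 1368.1 = 0.7514 yr.

0.751 yr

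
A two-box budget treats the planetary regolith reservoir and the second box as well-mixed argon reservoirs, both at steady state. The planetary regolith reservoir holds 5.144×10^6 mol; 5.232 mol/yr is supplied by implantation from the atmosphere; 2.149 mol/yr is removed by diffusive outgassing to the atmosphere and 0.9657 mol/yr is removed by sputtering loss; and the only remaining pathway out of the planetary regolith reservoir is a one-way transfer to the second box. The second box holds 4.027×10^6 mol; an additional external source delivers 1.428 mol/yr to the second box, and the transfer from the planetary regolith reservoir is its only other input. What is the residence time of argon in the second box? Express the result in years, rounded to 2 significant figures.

Balance the planetary regolith reservoir: ΣF_in = 5.2320 mol/yr.
Transfer to the second box = ΣF_in − (2.149 + 0.9657) = 2.1173 mol/yr.
Total input to the second box = 2.1173 + 1.428 = 3.5453 mol/yr; at steady state this equals its total output.
τ = M / F = 4.027×10^6 / 3.5453 = 1.136×10^6 yr.

1.1×10^6 yr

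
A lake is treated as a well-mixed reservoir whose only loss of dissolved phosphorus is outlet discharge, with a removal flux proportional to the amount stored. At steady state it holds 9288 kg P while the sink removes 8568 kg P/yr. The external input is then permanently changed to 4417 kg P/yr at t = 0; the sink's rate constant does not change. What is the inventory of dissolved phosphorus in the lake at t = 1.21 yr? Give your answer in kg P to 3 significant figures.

6260 kg P

τ = M₀/F₀ = 9288/8568 = 1.084 yr; rate constant k = 1/τ.
New steady state M_∞ = F₁/k = F₁·τ = 4417 × 1.084 = 4788.2 kg P.
M(t) = M_∞ + (M₀ − M_∞)·e^(−t/τ); t/τ = 1.21/1.084 = 1.116, so e^(−t/τ) = 0.3275.
M(t) = 4788.2 + 4500 × 0.3275 = 6262.0 kg P.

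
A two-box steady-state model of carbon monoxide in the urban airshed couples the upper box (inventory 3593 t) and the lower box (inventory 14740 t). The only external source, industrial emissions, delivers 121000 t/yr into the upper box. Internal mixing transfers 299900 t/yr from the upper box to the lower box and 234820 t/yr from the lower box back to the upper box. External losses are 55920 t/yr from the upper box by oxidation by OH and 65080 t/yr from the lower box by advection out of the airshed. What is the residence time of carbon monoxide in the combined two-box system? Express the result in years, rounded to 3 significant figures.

For the system as a whole, the A↔B exchange is internal and contributes nothing to the throughput; only the external sinks remove mass.
M_total = 3593 + 14740 = 18333 t.
ΣF_external_out = 55920 + 65080 = 121000 t/yr.
τ = M_total / ΣF_ext = 18333 / 121000 = 0.1515 yr.

0.152 yr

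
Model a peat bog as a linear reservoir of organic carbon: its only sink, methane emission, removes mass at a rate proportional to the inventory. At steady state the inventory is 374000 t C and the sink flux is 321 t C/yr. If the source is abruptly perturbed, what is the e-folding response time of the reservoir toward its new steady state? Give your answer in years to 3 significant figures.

1170 yr

For a linear reservoir the response time equals the residence time τ = M/F.
τ = 374000 / 321 = 1165 yr.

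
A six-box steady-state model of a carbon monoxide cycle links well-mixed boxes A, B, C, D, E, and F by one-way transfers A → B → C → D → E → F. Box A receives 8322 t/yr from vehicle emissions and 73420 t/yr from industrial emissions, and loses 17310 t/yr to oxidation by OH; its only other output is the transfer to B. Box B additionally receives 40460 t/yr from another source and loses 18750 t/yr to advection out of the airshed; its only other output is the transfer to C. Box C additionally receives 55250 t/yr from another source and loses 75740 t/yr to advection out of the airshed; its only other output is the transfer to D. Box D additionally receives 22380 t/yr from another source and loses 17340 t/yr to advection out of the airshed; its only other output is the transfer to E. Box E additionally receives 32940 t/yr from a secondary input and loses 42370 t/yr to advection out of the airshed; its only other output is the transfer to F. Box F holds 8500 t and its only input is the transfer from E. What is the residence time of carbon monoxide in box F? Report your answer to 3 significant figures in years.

Box A: F(A→B) = (8322 + 73420) − 17310 = 64432 t/yr.
Box B: F(B→C) = (64432 + 40460) − 18750 = 86142 t/yr.
Box C: F(C→D) = (86142 + 55250) − 75740 = 65652 t/yr.
Box D: F(D→E) = (65652 + 22380) − 17340 = 70692 t/yr.
Box E: F(E→F) = (70692 + 32940) − 42370 = 61262 t/yr.
Box F throughput = its input = 61262 t/yr; τ = 8500 / 61262 = 0.1387 yr.

0.139 yr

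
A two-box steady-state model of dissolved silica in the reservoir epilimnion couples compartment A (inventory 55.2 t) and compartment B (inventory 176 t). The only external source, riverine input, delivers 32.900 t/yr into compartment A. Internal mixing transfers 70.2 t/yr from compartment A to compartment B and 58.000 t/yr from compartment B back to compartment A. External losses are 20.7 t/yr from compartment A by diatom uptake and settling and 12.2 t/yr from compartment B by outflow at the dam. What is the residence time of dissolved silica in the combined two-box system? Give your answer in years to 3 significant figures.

Residence time in the combined system uses the total inventory and the total *external* removal — internal exchanges between the two boxes cancel.
M_total = 55.2 + 176 = 231.20 t.
ΣF_external_out = 20.7 + 12.2 = 32.900 t/yr.
τ = M_total / ΣF_ext = 231.20 / 32.900 = 7.027 yr.

7.03 yr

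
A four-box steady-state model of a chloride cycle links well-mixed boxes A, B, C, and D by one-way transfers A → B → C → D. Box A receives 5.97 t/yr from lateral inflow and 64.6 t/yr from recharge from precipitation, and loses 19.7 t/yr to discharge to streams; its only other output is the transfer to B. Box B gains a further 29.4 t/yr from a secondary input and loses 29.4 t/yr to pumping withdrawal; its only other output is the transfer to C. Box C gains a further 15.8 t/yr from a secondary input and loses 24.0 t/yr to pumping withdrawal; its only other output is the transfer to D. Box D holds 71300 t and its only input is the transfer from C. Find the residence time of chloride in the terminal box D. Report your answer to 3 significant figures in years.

1670 yr

Box A: F(A→B) = (5.97 + 64.6) − 19.7 = 50.870 t/yr.
Box B: F(B→C) = (50.870 + 29.4) − 29.4 = 50.870 t/yr.
Box C: F(C→D) = (50.870 + 15.8) − 24.0 = 42.670 t/yr.
Box D throughput = its input = 42.670 t/yr; τ = 71300 / 42.670 = 1671 yr.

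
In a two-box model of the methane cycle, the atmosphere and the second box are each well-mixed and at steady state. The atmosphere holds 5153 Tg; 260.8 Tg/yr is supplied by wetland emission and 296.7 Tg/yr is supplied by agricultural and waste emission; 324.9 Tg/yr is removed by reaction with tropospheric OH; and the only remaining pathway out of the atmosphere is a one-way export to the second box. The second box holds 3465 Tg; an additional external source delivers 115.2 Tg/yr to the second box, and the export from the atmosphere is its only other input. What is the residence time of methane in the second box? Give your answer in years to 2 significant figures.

10 yr

Balance the atmosphere: ΣF_in = 260.8 + 296.7 = 557.50 Tg/yr.
Export to the second box = ΣF_in − (324.9) = 232.60 Tg/yr.
Total input to the second box = 232.60 + 115.2 = 347.80 Tg/yr; at steady state this equals its total output.
τ = M / F = 3465 / 347.80 = 9.963 yr.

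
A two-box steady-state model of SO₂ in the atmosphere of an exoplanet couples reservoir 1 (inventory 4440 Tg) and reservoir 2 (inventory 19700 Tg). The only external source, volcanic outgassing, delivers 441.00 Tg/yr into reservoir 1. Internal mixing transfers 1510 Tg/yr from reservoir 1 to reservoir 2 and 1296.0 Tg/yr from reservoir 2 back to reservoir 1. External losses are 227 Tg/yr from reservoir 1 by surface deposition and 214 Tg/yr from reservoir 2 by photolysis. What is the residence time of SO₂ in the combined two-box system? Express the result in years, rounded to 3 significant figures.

54.7 yr

Residence time in the combined system uses the total inventory and the total *external* removal — internal exchanges between the two boxes cancel.
M_total = 4440 + 19700 = 24140 Tg.
ΣF_external_out = 227 + 214 = 441.00 Tg/yr.
τ = M_total / ΣF_ext = 24140 / 441.00 = 54.74 yr.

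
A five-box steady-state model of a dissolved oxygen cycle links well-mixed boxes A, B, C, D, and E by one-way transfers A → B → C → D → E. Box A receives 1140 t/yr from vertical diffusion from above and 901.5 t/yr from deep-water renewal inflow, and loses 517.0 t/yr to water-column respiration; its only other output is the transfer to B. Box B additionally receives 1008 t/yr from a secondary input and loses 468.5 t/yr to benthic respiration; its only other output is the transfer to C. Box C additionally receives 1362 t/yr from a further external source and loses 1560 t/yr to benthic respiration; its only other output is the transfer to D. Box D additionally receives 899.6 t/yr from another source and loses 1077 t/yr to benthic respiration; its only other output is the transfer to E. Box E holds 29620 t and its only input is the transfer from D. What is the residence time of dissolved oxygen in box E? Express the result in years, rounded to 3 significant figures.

Box A: F(A→B) = (1140 + 901.5) − 517.0 = 1524.5 t/yr.
Box B: F(B→C) = (1524.5 + 1008) − 468.5 = 2064.0 t/yr.
Box C: F(C→D) = (2064.0 + 1362) − 1560 = 1866.0 t/yr.
Box D: F(D→E) = (1866.0 + 899.6) − 1077 = 1688.6 t/yr.
Box E throughput = its input = 1688.6 t/yr; τ = 29620 / 1688.6 = 17.54 yr.

17.5 yr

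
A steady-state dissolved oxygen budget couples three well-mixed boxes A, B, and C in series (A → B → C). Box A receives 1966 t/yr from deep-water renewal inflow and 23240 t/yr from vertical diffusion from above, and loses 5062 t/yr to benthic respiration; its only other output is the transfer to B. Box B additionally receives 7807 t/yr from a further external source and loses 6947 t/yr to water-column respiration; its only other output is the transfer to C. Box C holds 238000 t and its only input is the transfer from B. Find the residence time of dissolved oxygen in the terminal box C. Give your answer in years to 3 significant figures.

11.3 yr

Box A: F(A→B) = (1966 + 23240) − 5062 = 20144 t/yr.
Box B: F(B→C) = (20144 + 7807) − 6947 = 21004 t/yr.
Box C throughput = its input = 21004 t/yr; τ = 238000 / 21004 = 11.33 yr.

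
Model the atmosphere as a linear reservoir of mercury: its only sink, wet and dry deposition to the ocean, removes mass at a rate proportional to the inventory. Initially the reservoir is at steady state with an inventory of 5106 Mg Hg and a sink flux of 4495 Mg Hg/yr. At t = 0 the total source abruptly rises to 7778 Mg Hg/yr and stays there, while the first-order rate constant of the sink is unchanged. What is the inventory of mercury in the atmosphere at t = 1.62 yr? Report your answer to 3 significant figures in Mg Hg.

7940 Mg Hg

Residence time τ = M₀/F₀ = 1.136 yr. The eventual steady state is M_∞ = M₀·(F₁/F₀) = 5106 × 7778/4495 = 8835.3 Mg Hg.
The anomaly ΔM(t) = M(t) − M_∞ decays as ΔM₀·e^(−t/τ) with ΔM₀ = 5106 − 8835.3 = −3729 Mg Hg.
At t = 1.62 yr, e^(−t/τ) = e^(−1.426) = 0.2402, so ΔM = −895.9 Mg Hg and M = 8835.3 − 895.9 = 7939.4 Mg Hg.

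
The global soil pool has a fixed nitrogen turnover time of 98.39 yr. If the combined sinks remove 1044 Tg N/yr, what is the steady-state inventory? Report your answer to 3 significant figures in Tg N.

103000 Tg N

τ = M/F ⇒ M = τ × F = 98.39 × 1044 = 102700 Tg N.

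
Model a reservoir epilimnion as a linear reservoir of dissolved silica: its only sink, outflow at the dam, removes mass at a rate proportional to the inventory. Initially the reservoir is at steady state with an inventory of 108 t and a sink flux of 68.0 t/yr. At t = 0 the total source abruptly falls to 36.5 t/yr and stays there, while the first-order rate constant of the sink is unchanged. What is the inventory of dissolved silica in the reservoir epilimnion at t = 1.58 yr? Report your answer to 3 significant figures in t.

76.5 t

Residence time τ = M₀/F₀ = 1.588 yr. The eventual steady state is M_∞ = M₀·(F₁/F₀) = 108 × 36.5/68.0 = 57.971 t.
The anomaly ΔM(t) = M(t) − M_∞ decays as ΔM₀·e^(−t/τ) with ΔM₀ = 108 − 57.971 = 50.03 t.
At t = 1.58 yr, e^(−t/τ) = e^(−0.9948) = 0.3698, so ΔM = 18.50 t and M = 57.971 + 18.50 = 76.471 t.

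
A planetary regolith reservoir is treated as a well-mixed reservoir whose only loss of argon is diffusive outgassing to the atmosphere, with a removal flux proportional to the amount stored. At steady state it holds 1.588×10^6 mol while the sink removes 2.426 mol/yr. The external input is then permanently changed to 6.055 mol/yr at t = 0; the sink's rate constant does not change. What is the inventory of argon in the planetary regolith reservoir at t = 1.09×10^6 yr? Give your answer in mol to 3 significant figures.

τ = M₀/F₀ = 1.588×10^6/2.426 = 654600 yr; rate constant k = 1/τ.
New steady state M_∞ = F₁/k = F₁·τ = 6.055 × 654600 = 3.9635×10^6 mol.
M(t) = M_∞ + (M₀ − M_∞)·e^(−t/τ); t/τ = 1.09×10^6/654600 = 1.665, so e^(−t/τ) = 0.1892.
M(t) = 3.9635×10^6 − 2.375×10^6 × 0.1892 = 3.5141×10^6 mol.

3.51×10^6 mol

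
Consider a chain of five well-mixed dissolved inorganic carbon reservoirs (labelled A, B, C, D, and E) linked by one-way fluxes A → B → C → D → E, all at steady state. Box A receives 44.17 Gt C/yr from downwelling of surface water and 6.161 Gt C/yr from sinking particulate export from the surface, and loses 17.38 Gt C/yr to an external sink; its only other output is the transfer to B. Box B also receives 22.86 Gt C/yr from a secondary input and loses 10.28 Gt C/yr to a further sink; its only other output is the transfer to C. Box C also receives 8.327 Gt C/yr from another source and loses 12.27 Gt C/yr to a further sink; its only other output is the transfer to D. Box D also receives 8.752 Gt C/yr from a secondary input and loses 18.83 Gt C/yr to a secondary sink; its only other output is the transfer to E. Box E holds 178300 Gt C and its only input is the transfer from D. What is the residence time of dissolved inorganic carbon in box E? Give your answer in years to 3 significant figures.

5660 yr

Box A: F(A→B) = (44.17 + 6.161) − 17.38 = 32.951 Gt C/yr.
Box B: F(B→C) = (32.951 + 22.86) − 10.28 = 45.531 Gt C/yr.
Box C: F(C→D) = (45.531 + 8.327) − 12.27 = 41.588 Gt C/yr.
Box D: F(D→E) = (41.588 + 8.752) − 18.83 = 31.510 Gt C/yr.
Box E throughput = its input = 31.510 Gt C/yr; τ = 178300 / 31.510 = 5659 yr.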